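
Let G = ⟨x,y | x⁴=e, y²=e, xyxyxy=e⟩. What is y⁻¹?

The order of y is 2 (smallest k with yᵏ = e), so y⁻¹ = y¹ = y.
Check: y · y → y · y = e, giving e as required.

Answer: y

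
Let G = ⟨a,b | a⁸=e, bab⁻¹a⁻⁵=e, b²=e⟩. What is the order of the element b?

Compute successive powers until reaching e:
  b¹ = b, b² = e.
The smallest positive k with bᵏ = e is 2.

Answer: 2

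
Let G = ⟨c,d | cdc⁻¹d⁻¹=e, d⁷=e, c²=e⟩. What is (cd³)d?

Compute (cd³) · d by multiplying left to right and reducing via the relations at each step:
  (cd³) · d = cd⁴

Answer: cd⁴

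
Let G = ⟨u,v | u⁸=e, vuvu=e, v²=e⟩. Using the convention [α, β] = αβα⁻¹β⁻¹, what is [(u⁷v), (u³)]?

[(u⁷v), (u³)] = (u⁷v)·(u³)·(u⁷v)⁻¹·(u³)⁻¹.
  (u⁷v) · (u³) = u⁴v
  (u⁴v) · (u⁷v) = u⁵
  (u⁵) · (u⁵) = u²

Answer: u²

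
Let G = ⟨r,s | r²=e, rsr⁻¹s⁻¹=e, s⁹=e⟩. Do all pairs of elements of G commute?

Each pair of generators commutes: r·s = rs = s·r. Since the generators pairwise commute, every element of G commutes with every other, so G is abelian.

Answer: Yes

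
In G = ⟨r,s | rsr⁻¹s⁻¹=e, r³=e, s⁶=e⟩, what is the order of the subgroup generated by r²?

|⟨r²⟩| equals the order of r². Compute successive powers until reaching e:
  (r²)¹ = r², (r²)² = r, (r²)³ = e.
The smallest positive k with (r²)ᵏ = e is 3, so |⟨r²⟩| = 3.

Answer: 3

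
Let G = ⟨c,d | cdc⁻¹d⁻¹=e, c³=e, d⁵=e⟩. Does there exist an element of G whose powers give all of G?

|G| = 15. The element cd has order 15 (its powers give 15 distinct elements), so ⟨cd⟩ = G and G is cyclic.

Answer: Yes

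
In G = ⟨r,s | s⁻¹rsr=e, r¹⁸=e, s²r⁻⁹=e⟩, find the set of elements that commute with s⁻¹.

⟨s⁻¹⟩ ⊆ C_G(s⁻¹) since powers of s⁻¹ commute with s⁻¹; so |C_G(s⁻¹)| ≥ |⟨s⁻¹⟩| = 4.
By orbit–stabilizer, |C_G(s⁻¹)| = |G| / |conj. class of s⁻¹| = 36 / 9 = 4.
The 4 elements commuting with s⁻¹ are {e, r⁹, s, s⁻¹}.

Answer: {e, r⁹, s, s⁻¹}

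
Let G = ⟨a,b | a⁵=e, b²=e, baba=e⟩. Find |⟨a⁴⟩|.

|⟨a⁴⟩| equals the order of a⁴. Compute successive powers until reaching e:
  (a⁴)¹ = a⁴, (a⁴)² = a³, (a⁴)³ = a², (a⁴)⁴ = a, (a⁴)⁵ = e.
The smallest positive k with (a⁴)ᵏ = e is 5, so |⟨a⁴⟩| = 5.

Answer: 5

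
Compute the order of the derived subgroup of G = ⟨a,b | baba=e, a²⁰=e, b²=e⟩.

G' = [G, G] is generated by all commutators. The generator-pair commutators are: [a, b] = a².
The subgroup they normally generate is {e, a², a⁴, a⁶, a⁸, a¹⁰, a¹², a¹⁴, a¹⁶, a¹⁸}, of order 10.
Check: |G/G'| = 40/10 = 4 is the order of the abelianisation.

Answer: 10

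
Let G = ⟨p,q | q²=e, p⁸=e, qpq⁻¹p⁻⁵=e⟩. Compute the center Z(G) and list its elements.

An element z ∈ Z(G) iff z commutes with every generator.
For example p² is central: (p²)·p = p³ = p·(p²); (p²)·q = p²q = q·(p²).
Whereas p ∉ Z(G) since p·q = pq ≠ p⁵q = q·p.
Checking each of the 16 elements this way gives Z(G) = {e, p², p⁴, p⁶}, of order 4.

Answer: {e, p², p⁴, p⁶}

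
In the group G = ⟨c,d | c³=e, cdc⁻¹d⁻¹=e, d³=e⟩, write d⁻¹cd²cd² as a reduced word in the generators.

Multiply left to right, reducing at each step:
  (d²) · c = cd²
  (cd²) · d² = cd
  (cd) · c = c²d
  (c²d) · d² = c²

Answer: c²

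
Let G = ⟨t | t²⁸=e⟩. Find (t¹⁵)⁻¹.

The order of (t¹⁵) is 28 (smallest k with (t¹⁵)ᵏ = e), so (t¹⁵)⁻¹ = (t¹⁵)²⁷ = t¹³.
Check: (t¹⁵) · (t¹³) → (t¹⁵) · t¹³ = e, giving e as required.

Answer: t¹³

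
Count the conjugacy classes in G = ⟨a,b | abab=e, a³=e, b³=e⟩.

The conjugacy classes (representative and size) are:
  [e] (size 1), [ba²] (size 4), [b²a] (size 4), [a²b²] (size 3).
Class equation: 1 + 4 + 4 + 3 = 12 = |G|. So G has 4 conjugacy classes.

Answer: 4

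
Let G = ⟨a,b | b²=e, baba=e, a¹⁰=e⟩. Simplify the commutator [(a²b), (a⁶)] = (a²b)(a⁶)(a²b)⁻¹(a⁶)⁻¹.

[(a²b), (a⁶)] = (a²b)·(a⁶)·(a²b)⁻¹·(a⁶)⁻¹.
  (a²b) · (a⁶) = a⁶b
  (a⁶b) · (a²b) = a⁴
  (a⁴) · (a⁴) = a⁸

Answer: a⁸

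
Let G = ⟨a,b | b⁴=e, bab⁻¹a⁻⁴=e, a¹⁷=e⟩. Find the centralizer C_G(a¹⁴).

⟨a¹⁴⟩ ⊆ C_G(a¹⁴) since powers of a¹⁴ commute with a¹⁴; so |C_G(a¹⁴)| ≥ |⟨a¹⁴⟩| = 17.
By orbit–stabilizer, |C_G(a¹⁴)| = |G| / |conj. class of a¹⁴| = 68 / 4 = 17.
The 17 elements commuting with a¹⁴ are {e, a, a², a³, a⁴, a⁵, a⁶, a⁷, a⁸, a⁹, a¹⁰, a¹¹, a¹², a¹³, a¹⁴, a¹⁵, a¹⁶}.

Answer: {e, a, a², a³, a⁴, a⁵, a⁶, a⁷, a⁸, a⁹, a¹⁰, a¹¹, a¹², a¹³, a¹⁴, a¹⁵, a¹⁶}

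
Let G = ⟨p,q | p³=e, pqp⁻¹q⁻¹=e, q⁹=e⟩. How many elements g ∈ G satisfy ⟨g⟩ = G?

⟨g⟩ = G would require ord(g) = |G| = 27, but the maximum element order in G is 9 < 27. So G is not cyclic and no single element generates it: the count is 0.

Answer: 0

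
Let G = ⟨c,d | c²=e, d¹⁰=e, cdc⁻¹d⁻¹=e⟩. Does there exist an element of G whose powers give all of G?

|G| = 20, but the maximum element order in G is 10 < 20. No single element generates all of G, so G is not cyclic.

Answer: No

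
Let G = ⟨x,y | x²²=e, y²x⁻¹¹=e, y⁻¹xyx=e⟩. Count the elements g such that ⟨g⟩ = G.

⟨g⟩ = G would require ord(g) = |G| = 44, but the maximum element order in G is 22 < 44. So G is not cyclic and no single element generates it: the count is 0.

Answer: 0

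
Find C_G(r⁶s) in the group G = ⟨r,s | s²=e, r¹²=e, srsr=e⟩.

⟨r⁶s⟩ ⊆ C_G(r⁶s) since powers of r⁶s commute with r⁶s; so |C_G(r⁶s)| ≥ |⟨r⁶s⟩| = 2.
By orbit–stabilizer, |C_G(r⁶s)| = |G| / |conj. class of r⁶s| = 24 / 6 = 4.
The 4 elements commuting with r⁶s are {e, r⁶, s, r⁶s}.

Answer: {e, r⁶, s, r⁶s}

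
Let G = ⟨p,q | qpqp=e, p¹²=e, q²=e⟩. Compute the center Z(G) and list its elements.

An element z ∈ Z(G) iff z commutes with every generator.
For example p⁶ is central: (p⁶)·p = p⁷ = p·(p⁶); (p⁶)·q = p⁶q = q·(p⁶).
Whereas p ∉ Z(G) since p·q = pq ≠ p¹¹q = q·p.
Checking each of the 24 elements this way gives Z(G) = {e, p⁶}, of order 2.

Answer: {e, p⁶}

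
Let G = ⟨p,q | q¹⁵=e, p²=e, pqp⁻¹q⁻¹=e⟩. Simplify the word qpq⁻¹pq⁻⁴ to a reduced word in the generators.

Multiply left to right, reducing at each step:
  q · p = pq
  (pq) · q⁻¹ = p
  p · p = e
  e · q⁻⁴ = q¹¹

Answer: q¹¹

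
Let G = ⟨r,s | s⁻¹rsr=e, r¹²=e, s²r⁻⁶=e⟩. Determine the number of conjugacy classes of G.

The conjugacy classes (representative and size) are:
  [e] (size 1), [r¹¹] (size 2), [r²] (size 2), [r⁹] (size 2), [r⁴] (size 2), [r⁵] (size 2), [r⁶] (size 1), [r²s] (size 6), [rs] (size 6).
Class equation: 1 + 2 + 2 + 2 + 2 + 2 + 1 + 6 + 6 = 24 = |G|. So G has 9 conjugacy classes.

Answer: 9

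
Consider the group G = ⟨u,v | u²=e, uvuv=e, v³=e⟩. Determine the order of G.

Enumerate words in the generators, reducing via the relations: the distinct elements are
  {e, u, v, uv, v², uv²}.
No further products give new elements, so |G| = 6.

Answer: 6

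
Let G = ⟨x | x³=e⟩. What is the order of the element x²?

Compute successive powers until reaching e:
  (x²)¹ = x², (x²)² = x, (x²)³ = e.
The smallest positive k with (x²)ᵏ = e is 3.

Answer: 3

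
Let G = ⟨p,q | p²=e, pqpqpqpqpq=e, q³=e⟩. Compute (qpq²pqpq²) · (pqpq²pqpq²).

Compute (qpq²pqpq²) · (pqpq²pqpq²) by multiplying left to right and reducing via the relations at each step:
  (qpq²pqpq²) · p = qpq²pqpq²p
  (qpq²pqpq²p) · q = qpq²pqpq²pq
  (qpq²pqpq²pq) · p = pqpq²pqpq²pq
  (pqpq²pqpq²pq) · q² = pqpq²pqpq²p
  (pqpq²pqpq²p) · p = pqpq²pqpq²
  (pqpq²pqpq²) · q = pqpq²pqp
  (pqpq²pqp) · p = pqpq²pq
  (pqpq²pq) · q² = pqpq²p

Answer: pqpq²p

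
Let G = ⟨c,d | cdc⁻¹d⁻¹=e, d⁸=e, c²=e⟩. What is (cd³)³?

Compute successive powers of (cd³), reducing at each step:
  (cd³)²: (cd³) · c = d³;   (d³) · d³ = d⁶
  (cd³)³: (d⁶) · c = cd⁶;   (cd⁶) · d³ = cd

Answer: cd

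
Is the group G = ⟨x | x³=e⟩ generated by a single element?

|G| = 3. The element x has order 3 (its powers give 3 distinct elements), so ⟨x⟩ = G and G is cyclic.

Answer: Yes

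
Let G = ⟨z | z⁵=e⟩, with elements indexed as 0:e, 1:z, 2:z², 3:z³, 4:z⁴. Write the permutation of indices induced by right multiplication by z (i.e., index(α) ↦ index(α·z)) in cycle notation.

(0 1 2 3 4)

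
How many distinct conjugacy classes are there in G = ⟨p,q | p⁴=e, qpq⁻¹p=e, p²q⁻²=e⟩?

The conjugacy classes (representative and size) are:
  [e] (size 1), [p³] (size 2), [p²] (size 1), [q⁻¹] (size 2), [pq] (size 2).
Class equation: 1 + 2 + 1 + 2 + 2 = 8 = |G|. So G has 5 conjugacy classes.

Answer: 5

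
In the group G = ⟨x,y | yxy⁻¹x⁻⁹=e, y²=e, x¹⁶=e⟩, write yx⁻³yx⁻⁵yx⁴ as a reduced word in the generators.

Multiply left to right, reducing at each step:
  y · x⁻³ = x⁵y
  (x⁵y) · y = x⁵
  (x⁵) · x⁻⁵ = e
  e · y = y
  y · x⁴ = x⁴y

Answer: x⁴y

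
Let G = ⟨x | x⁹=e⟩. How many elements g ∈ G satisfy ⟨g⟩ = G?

G is cyclic of order 9. An element generates G iff its order is 9, and a cyclic group of order 9 has exactly φ(9) = 6 such elements.

Answer: 6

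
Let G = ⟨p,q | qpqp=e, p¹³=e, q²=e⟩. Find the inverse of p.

The order of p is 13 (smallest k with pᵏ = e), so p⁻¹ = p¹² = p¹².
Check: p · (p¹²) → p · p¹² = e, giving e as required.

Answer: p¹²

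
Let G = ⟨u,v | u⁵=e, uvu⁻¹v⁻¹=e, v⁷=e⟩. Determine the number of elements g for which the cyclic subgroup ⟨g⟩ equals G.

G is cyclic of order 35. An element generates G iff its order is 35, and a cyclic group of order 35 has exactly φ(35) = 24 such elements.

Answer: 24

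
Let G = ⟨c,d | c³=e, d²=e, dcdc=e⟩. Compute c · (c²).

Compute c · (c²) by multiplying left to right and reducing via the relations at each step:
  c · c² = e

Answer: e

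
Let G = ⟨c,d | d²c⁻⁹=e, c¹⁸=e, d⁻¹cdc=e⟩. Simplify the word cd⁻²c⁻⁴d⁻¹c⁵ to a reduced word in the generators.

Multiply left to right, reducing at each step:
  c · d⁻² = c¹⁰
  (c¹⁰) · c⁻⁴ = c⁶
  (c⁶) · d⁻¹ = c⁶d⁻¹
  (c⁶d⁻¹) · c⁵ = cd⁻¹

Answer: cd⁻¹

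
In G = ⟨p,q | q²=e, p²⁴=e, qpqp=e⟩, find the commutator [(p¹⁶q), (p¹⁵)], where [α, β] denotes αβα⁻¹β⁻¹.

[(p¹⁶q), (p¹⁵)] = (p¹⁶q)·(p¹⁵)·(p¹⁶q)⁻¹·(p¹⁵)⁻¹.
  (p¹⁶q) · (p¹⁵) = pq
  (pq) · (p¹⁶q) = p⁹
  (p⁹) · (p⁹) = p¹⁸

Answer: p¹⁸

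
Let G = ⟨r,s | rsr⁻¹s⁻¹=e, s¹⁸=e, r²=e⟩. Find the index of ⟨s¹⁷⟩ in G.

First find ord(s¹⁷) by computing successive powers:
  (s¹⁷)¹ = s¹⁷, (s¹⁷)² = s¹⁶, (s¹⁷)³ = s¹⁵, (s¹⁷)⁴ = s¹⁴, (s¹⁷)⁵ = s¹³, (s¹⁷)⁶ = s¹², (s¹⁷)⁷ = s¹¹, (s¹⁷)⁸ = s¹⁰, (s¹⁷)⁹ = s⁹, (s¹⁷)¹⁰ = s⁸, (s¹⁷)¹¹ = s⁷, (s¹⁷)¹² = s⁶, (s¹⁷)¹³ = s⁵, (s¹⁷)¹⁴ = s⁴, (s¹⁷)¹⁵ = s³, (s¹⁷)¹⁶ = s², (s¹⁷)¹⁷ = s, (s¹⁷)¹⁸ = e.
So |⟨s¹⁷⟩| = ord(s¹⁷) = 18. With |G| = 36, by Lagrange [G : ⟨s¹⁷⟩] = 36/18 = 2.

Answer: 2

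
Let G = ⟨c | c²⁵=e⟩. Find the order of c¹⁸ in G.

Compute successive powers until reaching e:
  (c¹⁸)¹ = c¹⁸, (c¹⁸)² = c¹¹, (c¹⁸)³ = c⁴, (c¹⁸)⁴ = c²², (c¹⁸)⁵ = c¹⁵, (c¹⁸)⁶ = c⁸, (c¹⁸)⁷ = c, (c¹⁸)⁸ = c¹⁹, (c¹⁸)⁹ = c¹², (c¹⁸)¹⁰ = c⁵, (c¹⁸)¹¹ = c²³, (c¹⁸)¹² = c¹⁶, (c¹⁸)¹³ = c⁹, (c¹⁸)¹⁴ = c², (c¹⁸)¹⁵ = c²⁰, (c¹⁸)¹⁶ = c¹³, (c¹⁸)¹⁷ = c⁶, (c¹⁸)¹⁸ = c²⁴, (c¹⁸)¹⁹ = c¹⁷, (c¹⁸)²⁰ = c¹⁰, (c¹⁸)²¹ = c³, (c¹⁸)²² = c²¹, (c¹⁸)²³ = c¹⁴, (c¹⁸)²⁴ = c⁷, (c¹⁸)²⁵ = e.
The smallest positive k with (c¹⁸)ᵏ = e is 25.

Answer: 25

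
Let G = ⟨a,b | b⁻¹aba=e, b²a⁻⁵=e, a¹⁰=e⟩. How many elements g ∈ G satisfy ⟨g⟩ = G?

⟨g⟩ = G would require ord(g) = |G| = 20, but the maximum element order in G is 10 < 20. So G is not cyclic and no single element generates it: the count is 0.

Answer: 0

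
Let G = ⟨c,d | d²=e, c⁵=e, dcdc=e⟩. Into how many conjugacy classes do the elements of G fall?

The conjugacy classes (representative and size) are:
  [e] (size 1), [c] (size 2), [c²] (size 2), [d] (size 5).
Class equation: 1 + 2 + 2 + 5 = 10 = |G|. So G has 4 conjugacy classes.

Answer: 4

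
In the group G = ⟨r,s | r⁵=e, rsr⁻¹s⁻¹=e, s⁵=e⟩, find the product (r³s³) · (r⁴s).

Compute (r³s³) · (r⁴s) by multiplying left to right and reducing via the relations at each step:
  (r³s³) · r⁴ = r²s³
  (r²s³) · s = r²s⁴

Answer: r²s⁴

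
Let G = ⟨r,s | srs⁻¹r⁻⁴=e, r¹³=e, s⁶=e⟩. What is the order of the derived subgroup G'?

G' = [G, G] is generated by all commutators. The generator-pair commutators are: [r, s] = r¹⁰.
The subgroup they normally generate is {e, r, r², r³, r⁴, r⁵, r⁶, r⁷, r⁸, r⁹, r¹⁰, r¹¹, r¹²}, of order 13.
Check: |G/G'| = 78/13 = 6 is the order of the abelianisation.

Answer: 13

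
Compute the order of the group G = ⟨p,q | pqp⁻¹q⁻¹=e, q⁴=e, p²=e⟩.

Enumerate words in the generators, reducing via the relations: the distinct elements are
  {e, p, q, pq, q², q³, pq², pq³}.
No further products give new elements, so |G| = 8.

Answer: 8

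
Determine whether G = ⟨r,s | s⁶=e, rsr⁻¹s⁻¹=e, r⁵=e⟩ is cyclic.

|G| = 30. The element rs has order 30 (its powers give 30 distinct elements), so ⟨rs⟩ = G and G is cyclic.

Answer: Yes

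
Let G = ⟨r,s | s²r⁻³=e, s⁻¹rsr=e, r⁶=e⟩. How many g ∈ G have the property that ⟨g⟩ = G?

⟨g⟩ = G would require ord(g) = |G| = 12, but the maximum element order in G is 6 < 12. So G is not cyclic and no single element generates it: the count is 0.

Answer: 0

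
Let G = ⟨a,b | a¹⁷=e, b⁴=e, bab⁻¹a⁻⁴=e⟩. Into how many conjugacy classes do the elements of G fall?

The conjugacy classes (representative and size) are:
  [e] (size 1), [a⁴] (size 4), [a²] (size 4), [a⁵] (size 4), [a¹¹] (size 4), [a⁷b] (size 17), [a³b²] (size 17), [a⁹b³] (size 17).
Class equation: 1 + 4 + 4 + 4 + 4 + 17 + 17 + 17 = 68 = |G|. So G has 8 conjugacy classes.

Answer: 8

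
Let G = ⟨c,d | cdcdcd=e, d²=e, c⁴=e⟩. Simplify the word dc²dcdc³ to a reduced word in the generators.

Multiply left to right, reducing at each step:
  d · c² = dc²
  (dc²) · d = dc²d
  (dc²d) · c = c³dc²d
  (c³dc²d) · d = c³dc²
  (c³dc²) · c³ = c³dc

Answer: c³dc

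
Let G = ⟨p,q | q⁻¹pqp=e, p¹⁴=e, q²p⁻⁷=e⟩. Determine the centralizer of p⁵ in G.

⟨p⁵⟩ ⊆ C_G(p⁵) since powers of p⁵ commute with p⁵; so |C_G(p⁵)| ≥ |⟨p⁵⟩| = 14.
By orbit–stabilizer, |C_G(p⁵)| = |G| / |conj. class of p⁵| = 28 / 2 = 14.
The 14 elements commuting with p⁵ are {e, p, p², p³, p⁴, p⁵, p⁶, p⁷, p⁸, p⁹, p¹⁰, p¹¹, p¹², p¹³}.

Answer: {e, p, p², p³, p⁴, p⁵, p⁶, p⁷, p⁸, p⁹, p¹⁰, p¹¹, p¹², p¹³}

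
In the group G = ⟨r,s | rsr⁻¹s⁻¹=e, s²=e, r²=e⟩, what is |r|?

Compute successive powers until reaching e:
  r¹ = r, r² = e.
The smallest positive k with rᵏ = e is 2.

Answer: 2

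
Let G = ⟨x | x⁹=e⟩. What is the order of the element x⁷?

Compute successive powers until reaching e:
  (x⁷)¹ = x⁷, (x⁷)² = x⁵, (x⁷)³ = x³, (x⁷)⁴ = x, (x⁷)⁵ = x⁸, (x⁷)⁶ = x⁶, (x⁷)⁷ = x⁴, (x⁷)⁸ = x², (x⁷)⁹ = e.
The smallest positive k with (x⁷)ᵏ = e is 9.

Answer: 9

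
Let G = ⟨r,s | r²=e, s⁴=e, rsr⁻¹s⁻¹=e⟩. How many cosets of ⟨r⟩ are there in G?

First find ord(r) by computing successive powers:
  r¹ = r, r² = e.
So |⟨r⟩| = ord(r) = 2. With |G| = 8, by Lagrange [G : ⟨r⟩] = 8/2 = 4.

Answer: 4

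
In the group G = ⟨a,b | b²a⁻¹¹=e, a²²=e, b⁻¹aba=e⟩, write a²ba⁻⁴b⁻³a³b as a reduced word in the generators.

Multiply left to right, reducing at each step:
  (a²) · b = a²b
  (a²b) · a⁻⁴ = a⁶b
  (a⁶b) · b⁻³ = a¹⁷
  (a¹⁷) · a³ = a²⁰
  (a²⁰) · b = a⁹b⁻¹

Answer: a⁹b⁻¹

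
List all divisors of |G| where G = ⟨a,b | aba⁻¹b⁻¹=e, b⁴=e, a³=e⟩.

|G| = 12 = 2² · 3. By Lagrange's theorem the order of any subgroup divides 12; the divisors of 12 are 1, 2, 3, 4, 6, 12.

Answer: 1, 2, 3, 4, 6, 12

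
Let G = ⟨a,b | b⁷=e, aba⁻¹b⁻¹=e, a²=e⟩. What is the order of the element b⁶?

Compute successive powers until reaching e:
  (b⁶)¹ = b⁶, (b⁶)² = b⁵, (b⁶)³ = b⁴, (b⁶)⁴ = b³, (b⁶)⁵ = b², (b⁶)⁶ = b, (b⁶)⁷ = e.
The smallest positive k with (b⁶)ᵏ = e is 7.

Answer: 7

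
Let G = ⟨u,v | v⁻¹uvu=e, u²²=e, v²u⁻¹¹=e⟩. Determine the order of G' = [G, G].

G' = [G, G] is generated by all commutators. The generator-pair commutators are: [u, v] = u².
The subgroup they normally generate is {e, u², u⁴, u⁶, u⁸, u¹⁰, u¹², u¹⁴, u¹⁶, u¹⁸, u²⁰}, of order 11.
Check: |G/G'| = 44/11 = 4 is the order of the abelianisation.

Answer: 11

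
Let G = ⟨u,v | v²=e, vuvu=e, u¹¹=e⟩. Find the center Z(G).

An element z ∈ Z(G) iff z commutes with every generator.
For example e is central: e·u = u = u·e; e·v = v = v·e.
Whereas u ∉ Z(G) since u·v = uv ≠ u¹⁰v = v·u.
Checking each of the 22 elements this way gives Z(G) = {e}, of order 1.

Answer: {e}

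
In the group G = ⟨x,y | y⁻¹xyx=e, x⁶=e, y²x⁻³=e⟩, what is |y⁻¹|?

Compute successive powers until reaching e:
  (y⁻¹)¹ = y⁻¹, (y⁻¹)² = x³, (y⁻¹)³ = y, (y⁻¹)⁴ = e.
The smallest positive k with (y⁻¹)ᵏ = e is 4.

Answer: 4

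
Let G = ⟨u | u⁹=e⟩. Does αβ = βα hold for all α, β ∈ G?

G has a single generator, so G is cyclic and hence abelian.

Answer: Yes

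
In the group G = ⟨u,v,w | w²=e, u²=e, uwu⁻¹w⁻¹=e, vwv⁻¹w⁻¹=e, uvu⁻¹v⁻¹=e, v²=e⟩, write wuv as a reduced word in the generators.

Multiply left to right, reducing at each step:
  w · u = uw
  (uw) · v = uvw

Answer: uvw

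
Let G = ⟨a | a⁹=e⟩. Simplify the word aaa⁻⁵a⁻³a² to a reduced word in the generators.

Multiply left to right, reducing at each step:
  a · a = a²
  (a²) · a⁻⁵ = a⁶
  (a⁶) · a⁻³ = a³
  (a³) · a² = a⁵

Answer: a⁵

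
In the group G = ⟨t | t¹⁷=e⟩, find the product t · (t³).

Compute t · (t³) by multiplying left to right and reducing via the relations at each step:
  t · t³ = t⁴

Answer: t⁴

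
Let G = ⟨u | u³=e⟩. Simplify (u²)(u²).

Compute (u²) · (u²) by multiplying left to right and reducing via the relations at each step:
  (u²) · u² = u

Answer: u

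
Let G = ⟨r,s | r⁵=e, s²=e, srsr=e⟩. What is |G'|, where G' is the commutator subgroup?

G' = [G, G] is generated by all commutators. The generator-pair commutators are: [r, s] = r².
The subgroup they normally generate is {e, r, r², r³, r⁴}, of order 5.
Check: |G/G'| = 10/5 = 2 is the order of the abelianisation.

Answer: 5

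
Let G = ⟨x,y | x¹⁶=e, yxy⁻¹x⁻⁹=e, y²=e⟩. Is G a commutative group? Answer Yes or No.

x·y = xy but y·x = x⁹y, so x·y ≠ y·x and G is not abelian.

Answer: No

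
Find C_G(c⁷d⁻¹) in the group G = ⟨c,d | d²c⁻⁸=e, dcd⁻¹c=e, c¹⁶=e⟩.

⟨c⁷d⁻¹⟩ ⊆ C_G(c⁷d⁻¹) since powers of c⁷d⁻¹ commute with c⁷d⁻¹; so |C_G(c⁷d⁻¹)| ≥ |⟨c⁷d⁻¹⟩| = 4.
By orbit–stabilizer, |C_G(c⁷d⁻¹)| = |G| / |conj. class of c⁷d⁻¹| = 32 / 8 = 4.
The 4 elements commuting with c⁷d⁻¹ are {e, c⁸, c⁷d⁻¹, c⁷d}.

Answer: {e, c⁸, c⁷d⁻¹, c⁷d}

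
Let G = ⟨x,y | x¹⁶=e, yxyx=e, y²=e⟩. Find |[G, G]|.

G' = [G, G] is generated by all commutators. The generator-pair commutators are: [x, y] = x².
The subgroup they normally generate is {e, x², x⁴, x⁶, x⁸, x¹⁰, x¹², x¹⁴}, of order 8.
Check: |G/G'| = 32/8 = 4 is the order of the abelianisation.

Answer: 8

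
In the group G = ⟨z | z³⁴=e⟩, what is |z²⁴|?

Compute successive powers until reaching e:
  (z²⁴)¹ = z²⁴, (z²⁴)² = z¹⁴, (z²⁴)³ = z⁴, (z²⁴)⁴ = z²⁸, (z²⁴)⁵ = z¹⁸, (z²⁴)⁶ = z⁸, (z²⁴)⁷ = z³², (z²⁴)⁸ = z²², (z²⁴)⁹ = z¹², (z²⁴)¹⁰ = z², (z²⁴)¹¹ = z²⁶, (z²⁴)¹² = z¹⁶, (z²⁴)¹³ = z⁶, (z²⁴)¹⁴ = z³⁰, (z²⁴)¹⁵ = z²⁰, (z²⁴)¹⁶ = z¹⁰, (z²⁴)¹⁷ = e.
The smallest positive k with (z²⁴)ᵏ = e is 17.

Answer: 17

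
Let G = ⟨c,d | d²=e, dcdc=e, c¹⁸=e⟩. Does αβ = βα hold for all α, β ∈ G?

c·d = cd but d·c = c¹⁷d, so c·d ≠ d·c and G is not abelian.

Answer: No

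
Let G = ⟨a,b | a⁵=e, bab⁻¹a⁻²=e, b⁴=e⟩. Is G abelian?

a·b = ab but b·a = a²b, so a·b ≠ b·a and G is not abelian.

Answer: No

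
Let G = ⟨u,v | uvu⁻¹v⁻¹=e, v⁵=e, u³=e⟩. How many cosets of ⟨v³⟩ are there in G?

First find ord(v³) by computing successive powers:
  (v³)¹ = v³, (v³)² = v, (v³)³ = v⁴, (v³)⁴ = v², (v³)⁵ = e.
So |⟨v³⟩| = ord(v³) = 5. With |G| = 15, by Lagrange [G : ⟨v³⟩] = 15/5 = 3.

Answer: 3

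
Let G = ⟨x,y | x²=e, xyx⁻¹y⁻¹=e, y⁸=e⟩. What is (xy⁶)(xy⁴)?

Compute (xy⁶) · (xy⁴) by multiplying left to right and reducing via the relations at each step:
  (xy⁶) · x = y⁶
  (y⁶) · y⁴ = y²

Answer: y²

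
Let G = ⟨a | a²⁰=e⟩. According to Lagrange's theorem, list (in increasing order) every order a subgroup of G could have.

|G| = 20 = 2² · 5. By Lagrange's theorem the order of any subgroup divides 20; the divisors of 20 are 1, 2, 4, 5, 10, 20.

Answer: 1, 2, 4, 5, 10, 20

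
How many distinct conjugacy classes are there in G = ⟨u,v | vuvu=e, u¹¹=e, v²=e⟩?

The conjugacy classes (representative and size) are:
  [e] (size 1), [u¹⁰] (size 2), [u²] (size 2), [u³] (size 2), [u⁷] (size 2), [u⁶] (size 2), [u²v] (size 11).
Class equation: 1 + 2 + 2 + 2 + 2 + 2 + 11 = 22 = |G|. So G has 7 conjugacy classes.

Answer: 7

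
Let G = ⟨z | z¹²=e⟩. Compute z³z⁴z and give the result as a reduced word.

Multiply left to right, reducing at each step:
  (z³) · z⁴ = z⁷
  (z⁷) · z = z⁸

Answer: z⁸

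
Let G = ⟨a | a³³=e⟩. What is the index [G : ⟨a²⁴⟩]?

First find ord(a²⁴) by computing successive powers:
  (a²⁴)¹ = a²⁴, (a²⁴)² = a¹⁵, (a²⁴)³ = a⁶, (a²⁴)⁴ = a³⁰, (a²⁴)⁵ = a²¹, (a²⁴)⁶ = a¹², (a²⁴)⁷ = a³, (a²⁴)⁸ = a²⁷, (a²⁴)⁹ = a¹⁸, (a²⁴)¹⁰ = a⁹, (a²⁴)¹¹ = e.
So |⟨a²⁴⟩| = ord(a²⁴) = 11. With |G| = 33, by Lagrange [G : ⟨a²⁴⟩] = 33/11 = 3.

Answer: 3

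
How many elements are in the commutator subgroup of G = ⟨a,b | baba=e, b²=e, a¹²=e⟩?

G' = [G, G] is generated by all commutators. The generator-pair commutators are: [a, b] = a².
The subgroup they normally generate is {e, a², a⁴, a⁶, a⁸, a¹⁰}, of order 6.
Check: |G/G'| = 24/6 = 4 is the order of the abelianisation.

Answer: 6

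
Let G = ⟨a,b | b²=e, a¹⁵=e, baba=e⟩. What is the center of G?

An element z ∈ Z(G) iff z commutes with every generator.
For example e is central: e·a = a = a·e; e·b = b = b·e.
Whereas a ∉ Z(G) since a·b = ab ≠ a¹⁴b = b·a.
Checking each of the 30 elements this way gives Z(G) = {e}, of order 1.

Answer: {e}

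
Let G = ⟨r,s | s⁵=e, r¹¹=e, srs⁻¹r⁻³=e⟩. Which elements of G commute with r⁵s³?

⟨r⁵s³⟩ ⊆ C_G(r⁵s³) since powers of r⁵s³ commute with r⁵s³; so |C_G(r⁵s³)| ≥ |⟨r⁵s³⟩| = 5.
By orbit–stabilizer, |C_G(r⁵s³)| = |G| / |conj. class of r⁵s³| = 55 / 11 = 5.
The 5 elements commuting with r⁵s³ are {e, rs⁴, r⁵s³, r⁸s, r¹⁰s²}.

Answer: {e, rs⁴, r⁵s³, r⁸s, r¹⁰s²}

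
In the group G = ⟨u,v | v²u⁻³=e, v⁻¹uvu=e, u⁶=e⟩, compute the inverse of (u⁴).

The order of (u⁴) is 3 (smallest k with (u⁴)ᵏ = e), so (u⁴)⁻¹ = (u⁴)² = u².
Check: (u⁴) · (u²) → (u⁴) · u² = e, giving e as required.

Answer: u²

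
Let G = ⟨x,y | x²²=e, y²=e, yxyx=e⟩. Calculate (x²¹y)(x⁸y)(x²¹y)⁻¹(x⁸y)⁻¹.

[(x²¹y), (x⁸y)] = (x²¹y)·(x⁸y)·(x²¹y)⁻¹·(x⁸y)⁻¹.
  (x²¹y) · (x⁸y) = x¹³
  (x¹³) · (x²¹y) = x¹²y
  (x¹²y) · (x⁸y) = x⁴

Answer: x⁴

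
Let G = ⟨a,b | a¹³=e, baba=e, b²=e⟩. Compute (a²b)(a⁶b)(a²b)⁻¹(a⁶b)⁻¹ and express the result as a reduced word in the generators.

[(a²b), (a⁶b)] = (a²b)·(a⁶b)·(a²b)⁻¹·(a⁶b)⁻¹.
  (a²b) · (a⁶b) = a⁹
  (a⁹) · (a²b) = a¹¹b
  (a¹¹b) · (a⁶b) = a⁵

Answer: a⁵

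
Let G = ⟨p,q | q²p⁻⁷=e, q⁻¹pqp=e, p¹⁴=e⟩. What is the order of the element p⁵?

Compute successive powers until reaching e:
  (p⁵)¹ = p⁵, (p⁵)² = p¹⁰, (p⁵)³ = p, (p⁵)⁴ = p⁶, (p⁵)⁵ = p¹¹, (p⁵)⁶ = p², (p⁵)⁷ = p⁷, (p⁵)⁸ = p¹², (p⁵)⁹ = p³, (p⁵)¹⁰ = p⁸, (p⁵)¹¹ = p¹³, (p⁵)¹² = p⁴, (p⁵)¹³ = p⁹, (p⁵)¹⁴ = e.
The smallest positive k with (p⁵)ᵏ = e is 14.

Answer: 14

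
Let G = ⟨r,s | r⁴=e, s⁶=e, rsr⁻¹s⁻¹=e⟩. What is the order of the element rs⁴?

Compute successive powers until reaching e:
  (rs⁴)¹ = rs⁴, (rs⁴)² = r²s², (rs⁴)³ = r³, (rs⁴)⁴ = s⁴, (rs⁴)⁵ = rs², (rs⁴)⁶ = r², (rs⁴)⁷ = r³s⁴, (rs⁴)⁸ = s², (rs⁴)⁹ = r, (rs⁴)¹⁰ = r²s⁴, (rs⁴)¹¹ = r³s², (rs⁴)¹² = e.
The smallest positive k with (rs⁴)ᵏ = e is 12.

Answer: 12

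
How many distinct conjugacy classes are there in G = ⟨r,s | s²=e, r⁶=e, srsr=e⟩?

The conjugacy classes (representative and size) are:
  [e] (size 1), [r⁵] (size 2), [r⁴] (size 2), [r³] (size 1), [s] (size 3), [r³s] (size 3).
Class equation: 1 + 2 + 2 + 1 + 3 + 3 = 12 = |G|. So G has 6 conjugacy classes.

Answer: 6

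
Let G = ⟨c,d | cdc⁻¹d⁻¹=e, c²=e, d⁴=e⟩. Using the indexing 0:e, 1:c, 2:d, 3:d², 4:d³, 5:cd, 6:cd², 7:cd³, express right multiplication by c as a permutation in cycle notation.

(0 1)(2 5)(3 6)(4 7)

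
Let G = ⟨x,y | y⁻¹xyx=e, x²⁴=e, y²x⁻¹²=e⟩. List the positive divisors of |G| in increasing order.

|G| = 48 = 2⁴ · 3. By Lagrange's theorem the order of any subgroup divides 48; the divisors of 48 are 1, 2, 3, 4, 6, 8, 12, 16, 24, 48.

Answer: 1, 2, 3, 4, 6, 8, 12, 16, 24, 48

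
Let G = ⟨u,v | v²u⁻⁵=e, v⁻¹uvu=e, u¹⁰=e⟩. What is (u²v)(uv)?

Compute (u²v) · (uv) by multiplying left to right and reducing via the relations at each step:
  (u²v) · u = uv
  (uv) · v = u⁶

Answer: u⁶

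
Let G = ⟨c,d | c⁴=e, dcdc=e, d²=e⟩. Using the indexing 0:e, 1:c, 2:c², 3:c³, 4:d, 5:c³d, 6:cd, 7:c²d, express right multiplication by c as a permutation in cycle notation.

(0 1 2 3)(4 5 7 6)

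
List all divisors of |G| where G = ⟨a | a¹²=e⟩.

|G| = 12 = 2² · 3. By Lagrange's theorem the order of any subgroup divides 12; the divisors of 12 are 1, 2, 3, 4, 6, 12.

Answer: 1, 2, 3, 4, 6, 12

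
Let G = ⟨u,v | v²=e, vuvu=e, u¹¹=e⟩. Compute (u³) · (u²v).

Compute (u³) · (u²v) by multiplying left to right and reducing via the relations at each step:
  (u³) · u² = u⁵
  (u⁵) · v = u⁵v

Answer: u⁵v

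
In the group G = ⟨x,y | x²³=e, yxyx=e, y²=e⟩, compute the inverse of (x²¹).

The order of (x²¹) is 23 (smallest k with (x²¹)ᵏ = e), so (x²¹)⁻¹ = (x²¹)²² = x².
Check: (x²¹) · (x²) → (x²¹) · x² = e, giving e as required.

Answer: x²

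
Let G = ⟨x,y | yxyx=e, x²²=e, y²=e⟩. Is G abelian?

x·y = xy but y·x = x²¹y, so x·y ≠ y·x and G is not abelian.

Answer: No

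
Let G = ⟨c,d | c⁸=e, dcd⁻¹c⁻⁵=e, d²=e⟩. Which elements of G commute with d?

⟨d⟩ ⊆ C_G(d) since powers of d commute with d; so |C_G(d)| ≥ |⟨d⟩| = 2.
By orbit–stabilizer, |C_G(d)| = |G| / |conj. class of d| = 16 / 2 = 8.
The 8 elements commuting with d are {e, c², c⁴, c⁶, d, c⁶d, c²d, c⁴d}.

Answer: {e, c², c⁴, c⁶, d, c⁶d, c²d, c⁴d}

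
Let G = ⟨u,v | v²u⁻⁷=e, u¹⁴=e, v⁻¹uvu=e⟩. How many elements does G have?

Enumerate words in the generators, reducing via the relations: the distinct elements are
  {e, u, v, uv, u², u³, u⁴, u⁵, u⁶, u⁷, u⁸, u⁹, u²v, u³v, u¹², u¹³, u¹¹, u¹⁰, u⁴v, u⁵v, u⁶v, v⁻¹, uv⁻¹, u²v⁻¹, u³v⁻¹, u⁴v⁻¹, u⁵v⁻¹, u⁶v⁻¹}.
No further products give new elements, so |G| = 28.

Answer: 28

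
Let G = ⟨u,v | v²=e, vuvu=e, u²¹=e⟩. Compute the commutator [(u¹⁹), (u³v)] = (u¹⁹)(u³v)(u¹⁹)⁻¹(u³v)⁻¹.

[(u¹⁹), (u³v)] = (u¹⁹)·(u³v)·(u¹⁹)⁻¹·(u³v)⁻¹.
  (u¹⁹) · (u³v) = uv
  (uv) · (u²) = u²⁰v
  (u²⁰v) · (u³v) = u¹⁷

Answer: u¹⁷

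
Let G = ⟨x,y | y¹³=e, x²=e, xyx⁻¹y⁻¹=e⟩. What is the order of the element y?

Compute successive powers until reaching e:
  y¹ = y, y² = y², y³ = y³, y⁴ = y⁴, y⁵ = y⁵, y⁶ = y⁶, y⁷ = y⁷, y⁸ = y⁸, y⁹ = y⁹, y¹⁰ = y¹⁰, y¹¹ = y¹¹, y¹² = y¹², y¹³ = e.
The smallest positive k with yᵏ = e is 13.

Answer: 13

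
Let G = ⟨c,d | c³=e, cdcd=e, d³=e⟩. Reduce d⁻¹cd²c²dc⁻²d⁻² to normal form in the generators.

Multiply left to right, reducing at each step:
  (d²) · c = d²c
  (d²c) · d² = cd²c
  (cd²c) · c² = cd²
  (cd²) · d = c
  c · c⁻² = c²
  (c²) · d⁻² = c²d

Answer: c²d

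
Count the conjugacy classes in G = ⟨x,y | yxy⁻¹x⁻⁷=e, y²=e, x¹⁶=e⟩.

The conjugacy classes (representative and size) are:
  [e] (size 1), [x] (size 2), [x¹⁴] (size 2), [x³] (size 2), [x⁴] (size 2), [x¹⁰] (size 2), [x⁸] (size 1), [x⁹] (size 2), [x¹¹] (size 2), [x¹⁰y] (size 8), [xy] (size 8).
Class equation: 1 + 2 + 2 + 2 + 2 + 2 + 1 + 2 + 2 + 8 + 8 = 32 = |G|. So G has 11 conjugacy classes.

Answer: 11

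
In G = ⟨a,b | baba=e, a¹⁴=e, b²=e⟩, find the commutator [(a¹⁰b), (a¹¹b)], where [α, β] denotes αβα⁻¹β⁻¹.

[(a¹⁰b), (a¹¹b)] = (a¹⁰b)·(a¹¹b)·(a¹⁰b)⁻¹·(a¹¹b)⁻¹.
  (a¹⁰b) · (a¹¹b) = a¹³
  (a¹³) · (a¹⁰b) = a⁹b
  (a⁹b) · (a¹¹b) = a¹²

Answer: a¹²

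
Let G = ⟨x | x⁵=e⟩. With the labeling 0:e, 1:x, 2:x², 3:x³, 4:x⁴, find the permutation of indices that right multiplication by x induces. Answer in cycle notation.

(0 1 2 3 4)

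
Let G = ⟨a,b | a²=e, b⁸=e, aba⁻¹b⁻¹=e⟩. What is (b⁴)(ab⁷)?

Compute (b⁴) · (ab⁷) by multiplying left to right and reducing via the relations at each step:
  (b⁴) · a = ab⁴
  (ab⁴) · b⁷ = ab³

Answer: ab³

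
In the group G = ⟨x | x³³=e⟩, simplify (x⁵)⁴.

Compute successive powers of (x⁵), reducing at each step:
  (x⁵)²: (x⁵) · x⁵ = x¹⁰
  (x⁵)³: (x¹⁰) · x⁵ = x¹⁵
  (x⁵)⁴: (x¹⁵) · x⁵ = x²⁰

Answer: x²⁰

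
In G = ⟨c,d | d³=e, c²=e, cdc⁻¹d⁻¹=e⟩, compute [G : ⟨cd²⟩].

First find ord(cd²) by computing successive powers:
  (cd²)¹ = cd², (cd²)² = d, (cd²)³ = c, (cd²)⁴ = d², (cd²)⁵ = cd, (cd²)⁶ = e.
So |⟨cd²⟩| = ord(cd²) = 6. With |G| = 6, by Lagrange [G : ⟨cd²⟩] = 6/6 = 1.

Answer: 1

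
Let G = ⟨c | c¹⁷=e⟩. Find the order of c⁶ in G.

Compute successive powers until reaching e:
  (c⁶)¹ = c⁶, (c⁶)² = c¹², (c⁶)³ = c, (c⁶)⁴ = c⁷, (c⁶)⁵ = c¹³, (c⁶)⁶ = c², (c⁶)⁷ = c⁸, (c⁶)⁸ = c¹⁴, (c⁶)⁹ = c³, (c⁶)¹⁰ = c⁹, (c⁶)¹¹ = c¹⁵, (c⁶)¹² = c⁴, (c⁶)¹³ = c¹⁰, (c⁶)¹⁴ = c¹⁶, (c⁶)¹⁵ = c⁵, (c⁶)¹⁶ = c¹¹, (c⁶)¹⁷ = e.
The smallest positive k with (c⁶)ᵏ = e is 17.

Answer: 17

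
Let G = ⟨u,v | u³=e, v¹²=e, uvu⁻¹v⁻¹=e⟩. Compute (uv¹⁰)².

Compute successive powers of (uv¹⁰), reducing at each step:
  (uv¹⁰)²: (uv¹⁰) · u = u²v¹⁰;   (u²v¹⁰) · v¹⁰ = u²v⁸

Answer: u²v⁸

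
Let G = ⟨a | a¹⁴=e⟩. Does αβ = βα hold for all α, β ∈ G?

G has a single generator, so G is cyclic and hence abelian.

Answer: Yes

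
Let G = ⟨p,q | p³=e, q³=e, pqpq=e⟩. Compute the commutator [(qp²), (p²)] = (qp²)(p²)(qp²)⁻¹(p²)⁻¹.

[(qp²), (p²)] = (qp²)·(p²)·(qp²)⁻¹·(p²)⁻¹.
  (qp²) · (p²) = p²q²
  (p²q²) · (pq²) = q²p
  (q²p) · p = pq

Answer: pq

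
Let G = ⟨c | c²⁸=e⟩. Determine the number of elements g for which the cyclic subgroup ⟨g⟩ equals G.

G is cyclic of order 28. An element generates G iff its order is 28, and a cyclic group of order 28 has exactly φ(28) = 12 such elements.

Answer: 12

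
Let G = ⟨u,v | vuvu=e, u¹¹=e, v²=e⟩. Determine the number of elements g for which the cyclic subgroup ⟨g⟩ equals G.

⟨g⟩ = G would require ord(g) = |G| = 22, but the maximum element order in G is 11 < 22. So G is not cyclic and no single element generates it: the count is 0.

Answer: 0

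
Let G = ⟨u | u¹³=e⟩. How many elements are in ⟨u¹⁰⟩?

|⟨u¹⁰⟩| equals the order of u¹⁰. Compute successive powers until reaching e:
  (u¹⁰)¹ = u¹⁰, (u¹⁰)² = u⁷, (u¹⁰)³ = u⁴, (u¹⁰)⁴ = u, (u¹⁰)⁵ = u¹¹, (u¹⁰)⁶ = u⁸, (u¹⁰)⁷ = u⁵, (u¹⁰)⁸ = u², (u¹⁰)⁹ = u¹², (u¹⁰)¹⁰ = u⁹, (u¹⁰)¹¹ = u⁶, (u¹⁰)¹² = u³, (u¹⁰)¹³ = e.
The smallest positive k with (u¹⁰)ᵏ = e is 13, so |⟨u¹⁰⟩| = 13.

Answer: 13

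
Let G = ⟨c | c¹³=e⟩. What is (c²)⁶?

Compute successive powers of (c²), reducing at each step:
  (c²)²: (c²) · c² = c⁴
  (c²)³: (c⁴) · c² = c⁶
  (c²)⁴: (c⁶) · c² = c⁸
  (c²)⁵: (c⁸) · c² = c¹⁰
  (c²)⁶: (c¹⁰) · c² = c¹²

Answer: c¹²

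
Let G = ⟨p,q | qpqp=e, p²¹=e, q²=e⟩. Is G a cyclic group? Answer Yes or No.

Every cyclic group is abelian. But p·q = pq while q·p = p²⁰q, so p·q ≠ q·p and G is not abelian. Hence G is not cyclic.

Answer: No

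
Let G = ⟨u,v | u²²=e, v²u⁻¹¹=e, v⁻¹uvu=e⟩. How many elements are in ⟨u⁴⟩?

|⟨u⁴⟩| equals the order of u⁴. Compute successive powers until reaching e:
  (u⁴)¹ = u⁴, (u⁴)² = u⁸, (u⁴)³ = u¹², (u⁴)⁴ = u¹⁶, (u⁴)⁵ = u²⁰, (u⁴)⁶ = u², (u⁴)⁷ = u⁶, (u⁴)⁸ = u¹⁰, (u⁴)⁹ = u¹⁴, (u⁴)¹⁰ = u¹⁸, (u⁴)¹¹ = e.
The smallest positive k with (u⁴)ᵏ = e is 11, so |⟨u⁴⟩| = 11.

Answer: 11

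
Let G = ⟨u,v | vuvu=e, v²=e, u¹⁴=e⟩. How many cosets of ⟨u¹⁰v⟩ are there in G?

First find ord(u¹⁰v) by computing successive powers:
  (u¹⁰v)¹ = u¹⁰v, (u¹⁰v)² = e.
So |⟨u¹⁰v⟩| = ord(u¹⁰v) = 2. With |G| = 28, by Lagrange [G : ⟨u¹⁰v⟩] = 28/2 = 14.

Answer: 14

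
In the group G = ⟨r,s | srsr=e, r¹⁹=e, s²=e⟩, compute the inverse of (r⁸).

The order of (r⁸) is 19 (smallest k with (r⁸)ᵏ = e), so (r⁸)⁻¹ = (r⁸)¹⁸ = r¹¹.
Check: (r⁸) · (r¹¹) → (r⁸) · r¹¹ = e, giving e as required.

Answer: r¹¹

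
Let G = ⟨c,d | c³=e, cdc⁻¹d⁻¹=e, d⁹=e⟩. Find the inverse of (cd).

The order of (cd) is 9 (smallest k with (cd)ᵏ = e), so (cd)⁻¹ = (cd)⁸ = c²d⁸.
Check: (cd) · (c²d⁸) → (cd) · c² = d;   d · d⁸ = e, giving e as required.

Answer: c²d⁸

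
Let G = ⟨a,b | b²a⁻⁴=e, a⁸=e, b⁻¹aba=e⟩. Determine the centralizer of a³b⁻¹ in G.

⟨a³b⁻¹⟩ ⊆ C_G(a³b⁻¹) since powers of a³b⁻¹ commute with a³b⁻¹; so |C_G(a³b⁻¹)| ≥ |⟨a³b⁻¹⟩| = 4.
By orbit–stabilizer, |C_G(a³b⁻¹)| = |G| / |conj. class of a³b⁻¹| = 16 / 4 = 4.
The 4 elements commuting with a³b⁻¹ are {e, a⁴, a³b, a³b⁻¹}.

Answer: {e, a⁴, a³b, a³b⁻¹}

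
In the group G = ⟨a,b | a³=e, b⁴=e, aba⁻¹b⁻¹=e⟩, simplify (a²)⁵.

Compute successive powers of (a²), reducing at each step:
  (a²)²: (a²) · a² = a
  (a²)³: a · a² = e
  (a²)⁴: e · a² = a²
  (a²)⁵: (a²) · a² = a

Answer: a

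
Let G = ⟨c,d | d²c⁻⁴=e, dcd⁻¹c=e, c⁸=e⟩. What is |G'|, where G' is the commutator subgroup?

G' = [G, G] is generated by all commutators. The generator-pair commutators are: [c, d] = c².
The subgroup they normally generate is {e, c², c⁴, c⁶}, of order 4.
Check: |G/G'| = 16/4 = 4 is the order of the abelianisation.

Answer: 4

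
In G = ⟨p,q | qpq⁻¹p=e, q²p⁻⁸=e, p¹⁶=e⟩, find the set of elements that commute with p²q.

⟨p²q⟩ ⊆ C_G(p²q) since powers of p²q commute with p²q; so |C_G(p²q)| ≥ |⟨p²q⟩| = 4.
By orbit–stabilizer, |C_G(p²q)| = |G| / |conj. class of p²q| = 32 / 8 = 4.
The 4 elements commuting with p²q are {e, p⁸, p²q, p²q⁻¹}.

Answer: {e, p⁸, p²q, p²q⁻¹}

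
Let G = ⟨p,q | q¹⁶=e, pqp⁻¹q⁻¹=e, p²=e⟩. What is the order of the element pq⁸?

Compute successive powers until reaching e:
  (pq⁸)¹ = pq⁸, (pq⁸)² = e.
The smallest positive k with (pq⁸)ᵏ = e is 2.

Answer: 2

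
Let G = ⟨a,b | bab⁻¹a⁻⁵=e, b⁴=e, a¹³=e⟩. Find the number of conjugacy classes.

The conjugacy classes (representative and size) are:
  [e] (size 1), [a] (size 4), [a²] (size 4), [a⁹] (size 4), [a¹²b] (size 13), [a⁴b²] (size 13), [a¹²b³] (size 13).
Class equation: 1 + 4 + 4 + 4 + 13 + 13 + 13 = 52 = |G|. So G has 7 conjugacy classes.

Answer: 7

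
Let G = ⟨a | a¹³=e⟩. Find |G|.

G is generated by a single element, so G is cyclic. The relator gives a¹³ = e and no smaller power is forced to be e, so the 13 powers {a, e, a², a³, a⁴, a⁵, a⁶, a⁷, a⁸, a⁹, a¹², a¹¹, a¹⁰} are distinct. Hence |G| = 13.

Answer: 13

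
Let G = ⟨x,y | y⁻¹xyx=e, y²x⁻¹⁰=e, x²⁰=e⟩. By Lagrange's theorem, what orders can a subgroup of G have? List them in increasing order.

|G| = 40 = 2³ · 5. By Lagrange's theorem the order of any subgroup divides 40; the divisors of 40 are 1, 2, 4, 5, 8, 10, 20, 40.

Answer: 1, 2, 4, 5, 8, 10, 20, 40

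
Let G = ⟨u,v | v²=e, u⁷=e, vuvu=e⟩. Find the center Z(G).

An element z ∈ Z(G) iff z commutes with every generator.
For example e is central: e·u = u = u·e; e·v = v = v·e.
Whereas u ∉ Z(G) since u·v = uv ≠ u⁶v = v·u.
Checking each of the 14 elements this way gives Z(G) = {e}, of order 1.

Answer: {e}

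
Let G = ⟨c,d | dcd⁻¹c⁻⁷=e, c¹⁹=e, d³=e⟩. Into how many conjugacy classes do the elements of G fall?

The conjugacy classes (representative and size) are:
  [e] (size 1), [c¹¹] (size 3), [c¹⁴] (size 3), [c⁶] (size 3), [c¹⁷] (size 3), [c¹²] (size 3), [c¹⁰] (size 3), [c²d] (size 19), [c¹⁸d²] (size 19).
Class equation: 1 + 3 + 3 + 3 + 3 + 3 + 3 + 19 + 19 = 57 = |G|. So G has 9 conjugacy classes.

Answer: 9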